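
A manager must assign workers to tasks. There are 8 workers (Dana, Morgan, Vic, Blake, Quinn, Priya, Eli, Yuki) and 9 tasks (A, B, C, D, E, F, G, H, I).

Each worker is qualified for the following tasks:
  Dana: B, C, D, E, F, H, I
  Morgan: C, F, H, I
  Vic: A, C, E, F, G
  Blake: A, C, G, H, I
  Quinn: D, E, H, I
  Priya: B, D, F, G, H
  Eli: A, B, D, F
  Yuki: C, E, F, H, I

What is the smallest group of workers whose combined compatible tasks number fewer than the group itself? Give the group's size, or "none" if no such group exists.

none

A matching saturating every worker exists, for instance Dana→B, Morgan→C, Vic→G, Blake→A, Quinn→D, Priya→H, Eli→F, Yuki→E.
By Hall's marriage theorem, this means |N(S)| ≥ |S| for every subset S, so no violating subset exists.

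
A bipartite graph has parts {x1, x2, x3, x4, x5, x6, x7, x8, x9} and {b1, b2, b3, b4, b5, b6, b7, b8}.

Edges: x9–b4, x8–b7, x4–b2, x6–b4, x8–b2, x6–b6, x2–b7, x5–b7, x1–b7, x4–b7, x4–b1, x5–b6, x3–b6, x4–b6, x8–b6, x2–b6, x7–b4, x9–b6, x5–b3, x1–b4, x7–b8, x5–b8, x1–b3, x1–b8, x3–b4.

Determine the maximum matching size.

For example, pair x1–b8, x2–b7, x3–b4, x4–b1, x5–b3, x6–b6, x8–b2.
The set {x1, x2, x3, x5, x6, x7, x9} has only 5 neighbours ({b3, b4, b6, b7, b8}), so by Hall's theorem at most 7 of the 9 left vertices can be matched.

7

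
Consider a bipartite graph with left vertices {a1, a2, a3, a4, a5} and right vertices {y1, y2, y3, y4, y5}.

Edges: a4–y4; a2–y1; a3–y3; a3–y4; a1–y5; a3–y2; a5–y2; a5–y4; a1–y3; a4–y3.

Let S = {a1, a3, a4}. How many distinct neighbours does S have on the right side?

The union of neighbours of {a1, a3, a4} is {y2, y3, y4, y5}, which has 4 elements.
Since |N(S)| = 4 ≥ |S| = 3, Hall's condition holds for this subset.

4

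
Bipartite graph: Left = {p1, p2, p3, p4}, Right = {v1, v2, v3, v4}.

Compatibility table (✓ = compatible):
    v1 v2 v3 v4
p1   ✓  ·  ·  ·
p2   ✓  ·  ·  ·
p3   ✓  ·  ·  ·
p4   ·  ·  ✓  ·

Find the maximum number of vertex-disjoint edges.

One maximum matching: p1→v1, p4→v3.
The set {p1, p2, p3} has only 1 neighbour ({v1}), so by Hall's theorem at most 2 of the 4 left vertices can be matched.

2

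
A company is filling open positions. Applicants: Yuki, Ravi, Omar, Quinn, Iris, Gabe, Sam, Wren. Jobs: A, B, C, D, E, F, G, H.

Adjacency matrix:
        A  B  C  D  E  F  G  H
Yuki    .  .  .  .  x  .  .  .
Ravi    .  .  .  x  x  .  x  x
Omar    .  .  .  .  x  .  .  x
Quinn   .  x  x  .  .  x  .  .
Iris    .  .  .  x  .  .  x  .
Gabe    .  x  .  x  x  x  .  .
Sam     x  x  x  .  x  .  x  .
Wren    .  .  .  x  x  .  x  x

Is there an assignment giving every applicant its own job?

No

The set {Yuki, Ravi, Omar, Iris, Wren} has only 4 neighbours ({D, E, G, H}), so by Hall's theorem at most 7 of the 8 applicants can be matched.
Hence no matching covers every applicant.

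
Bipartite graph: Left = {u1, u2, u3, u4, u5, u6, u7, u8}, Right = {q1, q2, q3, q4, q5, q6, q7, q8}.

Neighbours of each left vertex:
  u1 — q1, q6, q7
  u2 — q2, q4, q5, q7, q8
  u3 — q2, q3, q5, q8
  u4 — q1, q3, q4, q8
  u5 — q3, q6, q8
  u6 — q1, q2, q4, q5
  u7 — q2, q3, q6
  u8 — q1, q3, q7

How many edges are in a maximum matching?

For example, pair u1→q6, u2→q5, u3→q8, u4→q4, u5→q3, u6→q1, u7→q2, u8→q7.
All 8 left vertices are matched, so no larger matching exists.

8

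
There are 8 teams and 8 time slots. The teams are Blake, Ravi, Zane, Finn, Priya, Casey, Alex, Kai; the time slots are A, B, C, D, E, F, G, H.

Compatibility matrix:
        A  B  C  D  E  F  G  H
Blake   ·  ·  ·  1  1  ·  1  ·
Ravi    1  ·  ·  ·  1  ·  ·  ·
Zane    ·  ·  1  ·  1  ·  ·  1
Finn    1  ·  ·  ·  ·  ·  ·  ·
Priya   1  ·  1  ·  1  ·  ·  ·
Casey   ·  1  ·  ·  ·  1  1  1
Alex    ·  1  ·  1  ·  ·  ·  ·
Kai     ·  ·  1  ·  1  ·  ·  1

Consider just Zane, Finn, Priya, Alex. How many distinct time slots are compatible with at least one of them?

The union of neighbours of {Zane, Finn, Priya, Alex} is {A, B, C, D, E, H}, which has 6 elements.
Since |N(S)| = 6 ≥ |S| = 4, Hall's condition holds for this subset.

6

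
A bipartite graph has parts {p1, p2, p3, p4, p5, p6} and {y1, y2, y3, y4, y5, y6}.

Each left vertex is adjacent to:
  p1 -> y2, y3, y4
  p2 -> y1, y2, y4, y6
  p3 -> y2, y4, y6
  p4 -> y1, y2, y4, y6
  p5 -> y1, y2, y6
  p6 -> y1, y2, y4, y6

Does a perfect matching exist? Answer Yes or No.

The set {p2, p3, p4, p5, p6} has only 4 neighbours ({y1, y2, y4, y6}), so by Hall's theorem at most 5 of the 6 left vertices can be matched.
Hence no matching covers every left vertex.

No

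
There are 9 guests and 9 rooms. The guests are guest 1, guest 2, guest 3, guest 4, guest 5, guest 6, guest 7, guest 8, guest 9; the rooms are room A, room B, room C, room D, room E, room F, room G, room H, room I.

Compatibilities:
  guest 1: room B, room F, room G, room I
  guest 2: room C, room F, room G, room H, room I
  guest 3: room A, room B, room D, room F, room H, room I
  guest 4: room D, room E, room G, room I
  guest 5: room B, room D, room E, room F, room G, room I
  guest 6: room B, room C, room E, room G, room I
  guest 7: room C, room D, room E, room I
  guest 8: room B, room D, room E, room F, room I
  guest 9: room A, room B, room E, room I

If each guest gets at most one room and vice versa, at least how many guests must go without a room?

A valid assignment of size 9: guest 1→room B, guest 2→room H, guest 3→room A, guest 4→room G, guest 5→room F, guest 6→room C, guest 7→room E, guest 8→room D, guest 9→room I.
This saturates every guest, so 9 is the maximum.
That matches 9 of the 9, leaving 0 unmatched; no matching can do better.

0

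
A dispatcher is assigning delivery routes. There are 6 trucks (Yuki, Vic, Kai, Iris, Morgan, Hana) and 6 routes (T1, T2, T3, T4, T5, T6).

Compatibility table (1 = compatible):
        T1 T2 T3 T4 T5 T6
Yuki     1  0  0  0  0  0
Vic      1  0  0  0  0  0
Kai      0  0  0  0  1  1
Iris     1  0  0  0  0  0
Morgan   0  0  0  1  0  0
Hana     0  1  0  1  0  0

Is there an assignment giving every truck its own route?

The set {Yuki, Vic, Iris} has only 1 neighbour ({T1}), so by Hall's theorem at most 4 of the 6 trucks can be matched.
Hence no matching covers every truck.

No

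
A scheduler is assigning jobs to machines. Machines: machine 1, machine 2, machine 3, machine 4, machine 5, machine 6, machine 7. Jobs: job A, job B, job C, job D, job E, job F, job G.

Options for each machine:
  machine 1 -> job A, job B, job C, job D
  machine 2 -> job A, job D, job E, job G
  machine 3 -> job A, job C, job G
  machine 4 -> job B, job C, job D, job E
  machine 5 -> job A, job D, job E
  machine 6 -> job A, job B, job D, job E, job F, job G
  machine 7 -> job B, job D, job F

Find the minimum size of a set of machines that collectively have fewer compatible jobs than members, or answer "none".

none

A matching saturating every machine exists, for instance machine 1→job C, machine 2→job A, machine 3→job G, machine 4→job B, machine 5→job E, machine 6→job D, machine 7→job F.
By Hall's marriage theorem, this means |N(S)| ≥ |S| for every subset S, so no violating subset exists.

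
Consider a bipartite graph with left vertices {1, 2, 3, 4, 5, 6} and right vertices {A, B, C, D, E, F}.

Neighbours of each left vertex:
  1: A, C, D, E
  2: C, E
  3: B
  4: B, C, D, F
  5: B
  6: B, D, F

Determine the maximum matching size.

5

A valid assignment of size 5: 1→D, 2→E, 3→B, 4→C, 6→F.
The set {3, 5} has only 1 neighbour ({B}), so by Hall's theorem at most 5 of the 6 left vertices can be matched.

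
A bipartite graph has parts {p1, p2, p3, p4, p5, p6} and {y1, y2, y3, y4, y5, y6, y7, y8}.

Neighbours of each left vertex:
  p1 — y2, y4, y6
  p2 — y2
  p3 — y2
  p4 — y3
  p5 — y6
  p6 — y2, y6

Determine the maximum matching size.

4

A valid assignment of size 4: p1–y4, p2–y2, p4–y3, p5–y6.
The set {p2, p3, p5, p6} has only 2 neighbours ({y2, y6}), so by Hall's theorem at most 4 of the 6 left vertices can be matched.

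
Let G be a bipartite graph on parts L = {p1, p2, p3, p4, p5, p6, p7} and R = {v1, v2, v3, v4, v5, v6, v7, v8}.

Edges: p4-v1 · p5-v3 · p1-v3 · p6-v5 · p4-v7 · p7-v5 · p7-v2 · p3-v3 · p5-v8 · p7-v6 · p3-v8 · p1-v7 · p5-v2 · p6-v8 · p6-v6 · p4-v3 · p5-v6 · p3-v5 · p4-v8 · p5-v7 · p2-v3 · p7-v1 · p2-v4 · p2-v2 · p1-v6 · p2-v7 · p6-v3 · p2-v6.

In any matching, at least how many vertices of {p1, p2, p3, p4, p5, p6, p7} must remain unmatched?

0

A valid assignment of size 7: p1-v7, p2-v3, p3-v5, p4-v1, p5-v6, p6-v8, p7-v2.
All 7 left vertices are matched, so no larger matching exists.
That matches 7 of the 7, leaving 0 unmatched; no matching can do better.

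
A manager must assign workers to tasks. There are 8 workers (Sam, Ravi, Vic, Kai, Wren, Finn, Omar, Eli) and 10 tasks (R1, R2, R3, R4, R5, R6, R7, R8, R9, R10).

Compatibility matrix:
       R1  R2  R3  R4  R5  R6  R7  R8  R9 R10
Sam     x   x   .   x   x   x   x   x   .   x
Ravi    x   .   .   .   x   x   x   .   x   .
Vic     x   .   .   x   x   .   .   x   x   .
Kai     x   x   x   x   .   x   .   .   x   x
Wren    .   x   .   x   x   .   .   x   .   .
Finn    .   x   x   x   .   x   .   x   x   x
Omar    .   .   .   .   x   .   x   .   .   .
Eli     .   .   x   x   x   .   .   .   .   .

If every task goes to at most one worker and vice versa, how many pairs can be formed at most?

For example, pair Sam-R2, Ravi-R1, Vic-R9, Kai-R3, Wren-R8, Finn-R6, Omar-R7, Eli-R4.
All 8 workers are matched, so no larger matching exists.

8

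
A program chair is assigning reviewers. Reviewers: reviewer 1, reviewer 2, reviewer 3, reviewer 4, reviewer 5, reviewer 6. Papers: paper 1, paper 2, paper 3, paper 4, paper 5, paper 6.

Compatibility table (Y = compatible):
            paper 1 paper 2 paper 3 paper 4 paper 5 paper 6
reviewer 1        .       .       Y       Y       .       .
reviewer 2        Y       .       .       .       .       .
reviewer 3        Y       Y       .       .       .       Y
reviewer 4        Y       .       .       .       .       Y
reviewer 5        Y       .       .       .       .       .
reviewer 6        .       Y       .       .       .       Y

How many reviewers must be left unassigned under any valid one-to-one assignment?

2

For example, pair reviewer 1-paper 4, reviewer 2-paper 1, reviewer 3-paper 2, reviewer 4-paper 6.
The set {reviewer 2, reviewer 3, reviewer 4, reviewer 5, reviewer 6} has only 3 neighbours ({paper 1, paper 2, paper 6}), so by Hall's theorem at most 4 of the 6 reviewers can be matched.
That matches 4 of the 6, leaving 2 unmatched; no matching can do better.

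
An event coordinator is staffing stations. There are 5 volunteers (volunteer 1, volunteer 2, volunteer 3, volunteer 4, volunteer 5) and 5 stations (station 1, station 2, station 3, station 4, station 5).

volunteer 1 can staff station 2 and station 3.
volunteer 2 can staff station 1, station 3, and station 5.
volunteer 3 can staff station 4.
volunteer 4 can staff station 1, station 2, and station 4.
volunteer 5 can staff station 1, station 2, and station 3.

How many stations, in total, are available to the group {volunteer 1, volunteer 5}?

3

The union of neighbours of {volunteer 1, volunteer 5} is {station 1, station 2, station 3}, which has 3 elements.
Since |N(S)| = 3 ≥ |S| = 2, Hall's condition holds for this subset.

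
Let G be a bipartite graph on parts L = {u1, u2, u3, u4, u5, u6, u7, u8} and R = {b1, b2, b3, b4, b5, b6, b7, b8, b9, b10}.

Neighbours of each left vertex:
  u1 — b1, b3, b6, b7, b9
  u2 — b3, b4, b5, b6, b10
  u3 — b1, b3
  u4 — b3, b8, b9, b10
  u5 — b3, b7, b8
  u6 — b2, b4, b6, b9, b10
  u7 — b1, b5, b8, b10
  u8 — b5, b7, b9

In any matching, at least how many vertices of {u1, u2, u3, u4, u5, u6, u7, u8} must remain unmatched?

For example, pair u1–b6, u2–b4, u3–b1, u4–b3, u5–b7, u6–b2, u7–b8, u8–b5.
This saturates every left vertex, so 8 is the maximum.
That matches 8 of the 8, leaving 0 unmatched; no matching can do better.

0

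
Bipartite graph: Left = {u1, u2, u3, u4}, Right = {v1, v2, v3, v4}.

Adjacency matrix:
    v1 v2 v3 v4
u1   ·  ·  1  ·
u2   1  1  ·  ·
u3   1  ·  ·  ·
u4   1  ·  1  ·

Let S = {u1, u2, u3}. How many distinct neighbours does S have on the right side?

3

The union of neighbours of {u1, u2, u3} is {v1, v2, v3}, which has 3 elements.
Since |N(S)| = 3 ≥ |S| = 3, Hall's condition holds for this subset.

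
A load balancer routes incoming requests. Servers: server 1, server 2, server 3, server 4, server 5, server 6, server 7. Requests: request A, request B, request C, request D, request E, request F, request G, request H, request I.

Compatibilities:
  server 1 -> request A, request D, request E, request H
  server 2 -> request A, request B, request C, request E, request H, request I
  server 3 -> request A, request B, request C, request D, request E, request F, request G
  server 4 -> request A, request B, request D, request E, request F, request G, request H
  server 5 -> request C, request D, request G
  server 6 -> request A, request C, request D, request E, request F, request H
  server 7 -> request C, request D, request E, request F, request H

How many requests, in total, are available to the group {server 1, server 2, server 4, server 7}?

9

The union of neighbours of {server 1, server 2, server 4, server 7} is {request A, request B, request C, request D, request E, request F, request G, request H, request I}, which has 9 elements.
Since |N(S)| = 9 ≥ |S| = 4, Hall's condition holds for this subset.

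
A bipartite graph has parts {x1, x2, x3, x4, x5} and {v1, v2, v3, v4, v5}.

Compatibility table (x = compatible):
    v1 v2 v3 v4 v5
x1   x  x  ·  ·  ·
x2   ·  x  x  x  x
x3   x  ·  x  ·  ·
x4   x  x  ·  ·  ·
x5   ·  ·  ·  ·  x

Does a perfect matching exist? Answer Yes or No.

One maximum matching: x1→v1, x2→v4, x3→v3, x4→v2, x5→v5.
All 5 left vertices are covered.

Yes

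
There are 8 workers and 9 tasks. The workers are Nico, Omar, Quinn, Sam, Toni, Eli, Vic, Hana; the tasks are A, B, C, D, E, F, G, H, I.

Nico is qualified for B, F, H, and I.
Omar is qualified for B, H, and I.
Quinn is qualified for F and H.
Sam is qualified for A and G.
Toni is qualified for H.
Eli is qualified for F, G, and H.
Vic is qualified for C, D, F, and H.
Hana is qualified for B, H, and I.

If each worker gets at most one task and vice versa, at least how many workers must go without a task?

One maximum matching: Nico-I, Omar-B, Quinn-F, Sam-A, Toni-H, Eli-G, Vic-C.
The set {Nico, Omar, Quinn, Toni, Hana} has only 4 neighbours ({B, F, H, I}), so by Hall's theorem at most 7 of the 8 workers can be matched.
That matches 7 of the 8, leaving 1 unmatched; no matching can do better.

1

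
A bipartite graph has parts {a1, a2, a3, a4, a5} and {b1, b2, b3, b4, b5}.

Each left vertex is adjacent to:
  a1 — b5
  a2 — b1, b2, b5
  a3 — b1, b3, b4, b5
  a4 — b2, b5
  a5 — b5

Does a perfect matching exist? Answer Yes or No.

The set {a1, a5} has only 1 neighbour ({b5}), so by Hall's theorem at most 4 of the 5 left vertices can be matched.
Hence no matching covers every left vertex.

No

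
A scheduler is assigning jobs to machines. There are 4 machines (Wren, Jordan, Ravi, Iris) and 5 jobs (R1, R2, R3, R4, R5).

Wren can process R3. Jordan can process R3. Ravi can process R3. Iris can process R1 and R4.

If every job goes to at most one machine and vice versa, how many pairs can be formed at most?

2

One maximum matching: Wren→R3, Iris→R4.
The set {Wren, Jordan, Ravi} has only 1 neighbour ({R3}), so by Hall's theorem at most 2 of the 4 machines can be matched.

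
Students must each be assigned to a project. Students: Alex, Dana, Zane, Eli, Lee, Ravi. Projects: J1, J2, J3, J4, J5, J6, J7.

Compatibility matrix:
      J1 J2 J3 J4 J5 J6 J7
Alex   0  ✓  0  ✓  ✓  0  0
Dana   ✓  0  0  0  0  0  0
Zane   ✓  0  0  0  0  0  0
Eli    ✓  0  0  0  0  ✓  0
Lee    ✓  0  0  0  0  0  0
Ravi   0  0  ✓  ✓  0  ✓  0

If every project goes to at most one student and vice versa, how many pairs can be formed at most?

A valid assignment of size 4: Alex-J5, Dana-J1, Eli-J6, Ravi-J3.
The set {Dana, Zane, Lee} has only 1 neighbour ({J1}), so by Hall's theorem at most 4 of the 6 students can be matched.

4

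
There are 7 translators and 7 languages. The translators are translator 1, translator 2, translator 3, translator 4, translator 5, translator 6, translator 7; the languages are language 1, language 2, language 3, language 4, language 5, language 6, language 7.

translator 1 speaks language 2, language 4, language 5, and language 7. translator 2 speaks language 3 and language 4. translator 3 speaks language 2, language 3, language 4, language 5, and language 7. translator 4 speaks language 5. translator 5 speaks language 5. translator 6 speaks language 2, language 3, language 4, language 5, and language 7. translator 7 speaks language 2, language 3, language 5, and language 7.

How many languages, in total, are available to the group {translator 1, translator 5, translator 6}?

The union of neighbours of {translator 1, translator 5, translator 6} is {language 2, language 3, language 4, language 5, language 7}, which has 5 elements.
Since |N(S)| = 5 ≥ |S| = 3, Hall's condition holds for this subset.

5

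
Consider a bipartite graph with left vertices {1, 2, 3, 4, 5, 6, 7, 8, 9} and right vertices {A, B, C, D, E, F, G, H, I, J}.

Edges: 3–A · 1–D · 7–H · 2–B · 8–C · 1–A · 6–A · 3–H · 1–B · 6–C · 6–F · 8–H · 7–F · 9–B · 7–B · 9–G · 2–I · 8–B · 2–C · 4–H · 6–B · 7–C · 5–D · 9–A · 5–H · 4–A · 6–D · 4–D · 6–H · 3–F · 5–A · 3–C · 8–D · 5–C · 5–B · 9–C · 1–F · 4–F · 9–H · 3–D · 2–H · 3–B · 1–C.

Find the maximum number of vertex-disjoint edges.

A valid assignment of size 8: 1-C, 2-I, 3-A, 4-F, 5-D, 6-H, 7-B, 9-G.
The set {1, 3, 4, 5, 6, 7, 8} has only 6 neighbours ({A, B, C, D, F, H}), so by Hall's theorem at most 8 of the 9 left vertices can be matched.

8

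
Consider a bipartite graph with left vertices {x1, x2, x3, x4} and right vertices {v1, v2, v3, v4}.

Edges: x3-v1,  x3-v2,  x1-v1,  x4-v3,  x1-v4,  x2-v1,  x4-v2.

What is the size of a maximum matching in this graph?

4

One maximum matching: x1–v4, x2–v1, x3–v2, x4–v3.
This saturates every left vertex, so 4 is the maximum.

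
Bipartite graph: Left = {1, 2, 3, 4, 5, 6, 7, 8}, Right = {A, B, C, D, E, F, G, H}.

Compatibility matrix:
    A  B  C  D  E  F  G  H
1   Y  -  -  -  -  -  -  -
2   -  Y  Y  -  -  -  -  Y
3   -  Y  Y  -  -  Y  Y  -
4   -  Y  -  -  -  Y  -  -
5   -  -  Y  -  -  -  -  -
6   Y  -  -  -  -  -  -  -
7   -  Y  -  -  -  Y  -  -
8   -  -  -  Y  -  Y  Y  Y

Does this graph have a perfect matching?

The set {1, 6} has only 1 neighbour ({A}), so by Hall's theorem at most 7 of the 8 left vertices can be matched.
Hence no matching covers every left vertex.

No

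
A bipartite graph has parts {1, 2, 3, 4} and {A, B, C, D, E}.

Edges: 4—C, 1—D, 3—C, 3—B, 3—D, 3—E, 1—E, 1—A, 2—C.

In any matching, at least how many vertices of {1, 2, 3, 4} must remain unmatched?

For example, pair 1→E, 2→C, 3→B.
The set {2, 4} has only 1 neighbour ({C}), so by Hall's theorem at most 3 of the 4 left vertices can be matched.
That matches 3 of the 4, leaving 1 unmatched; no matching can do better.

1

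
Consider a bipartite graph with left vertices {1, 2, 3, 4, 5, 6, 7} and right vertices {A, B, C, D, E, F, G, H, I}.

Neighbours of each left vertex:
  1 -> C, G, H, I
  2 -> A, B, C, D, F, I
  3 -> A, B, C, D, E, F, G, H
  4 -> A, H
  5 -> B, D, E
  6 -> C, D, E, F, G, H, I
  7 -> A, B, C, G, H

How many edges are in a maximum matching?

For example, pair 1-C, 2-A, 3-F, 4-H, 5-B, 6-E, 7-G.
All 7 left vertices are matched, so no larger matching exists.

7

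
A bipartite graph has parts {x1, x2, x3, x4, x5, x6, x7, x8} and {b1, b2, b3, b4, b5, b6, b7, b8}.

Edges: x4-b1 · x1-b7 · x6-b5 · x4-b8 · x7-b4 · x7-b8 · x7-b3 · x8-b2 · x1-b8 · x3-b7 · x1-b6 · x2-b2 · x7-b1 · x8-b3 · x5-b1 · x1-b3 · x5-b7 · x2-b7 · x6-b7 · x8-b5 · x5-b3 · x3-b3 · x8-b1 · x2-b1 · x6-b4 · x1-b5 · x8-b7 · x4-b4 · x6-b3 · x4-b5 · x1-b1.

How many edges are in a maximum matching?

A valid assignment of size 8: x1-b6, x2-b2, x3-b3, x4-b5, x5-b1, x6-b4, x7-b8, x8-b7.
This saturates every left vertex, so 8 is the maximum.

8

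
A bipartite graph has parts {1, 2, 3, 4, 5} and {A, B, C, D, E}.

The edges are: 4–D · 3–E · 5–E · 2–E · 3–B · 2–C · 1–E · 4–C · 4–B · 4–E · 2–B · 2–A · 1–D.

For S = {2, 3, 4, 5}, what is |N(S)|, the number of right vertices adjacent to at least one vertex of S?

The union of neighbours of {2, 3, 4, 5} is {A, B, C, D, E}, which has 5 elements.
Since |N(S)| = 5 ≥ |S| = 4, Hall's condition holds for this subset.

5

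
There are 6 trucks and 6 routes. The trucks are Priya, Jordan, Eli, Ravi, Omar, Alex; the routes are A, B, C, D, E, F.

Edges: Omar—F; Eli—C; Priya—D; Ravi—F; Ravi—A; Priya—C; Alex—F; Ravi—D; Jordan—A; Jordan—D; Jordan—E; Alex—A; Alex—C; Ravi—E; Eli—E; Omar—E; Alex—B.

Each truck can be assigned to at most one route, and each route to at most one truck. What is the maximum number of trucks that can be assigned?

For example, pair Priya–D, Jordan–A, Eli–C, Ravi–F, Omar–E, Alex–B.
All 6 trucks are matched, so no larger matching exists.

6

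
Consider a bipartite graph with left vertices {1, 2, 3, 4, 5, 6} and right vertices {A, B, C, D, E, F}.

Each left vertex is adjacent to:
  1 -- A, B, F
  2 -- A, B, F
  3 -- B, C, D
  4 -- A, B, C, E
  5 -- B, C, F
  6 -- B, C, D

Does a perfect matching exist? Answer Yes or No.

Yes

A valid assignment of size 6: 1–A, 2–F, 3–D, 4–E, 5–C, 6–B.
All 6 left vertices are covered.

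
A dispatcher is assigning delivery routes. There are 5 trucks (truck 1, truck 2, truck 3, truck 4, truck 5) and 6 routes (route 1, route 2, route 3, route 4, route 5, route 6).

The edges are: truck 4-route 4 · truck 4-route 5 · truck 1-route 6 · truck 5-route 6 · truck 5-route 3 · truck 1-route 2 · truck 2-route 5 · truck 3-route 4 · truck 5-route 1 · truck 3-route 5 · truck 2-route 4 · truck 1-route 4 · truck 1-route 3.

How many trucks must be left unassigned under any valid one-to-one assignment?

One maximum matching: truck 1→route 2, truck 2→route 5, truck 3→route 4, truck 5→route 6.
The set {truck 2, truck 3, truck 4} has only 2 neighbours ({route 4, route 5}), so by Hall's theorem at most 4 of the 5 trucks can be matched.
That matches 4 of the 5, leaving 1 unmatched; no matching can do better.

1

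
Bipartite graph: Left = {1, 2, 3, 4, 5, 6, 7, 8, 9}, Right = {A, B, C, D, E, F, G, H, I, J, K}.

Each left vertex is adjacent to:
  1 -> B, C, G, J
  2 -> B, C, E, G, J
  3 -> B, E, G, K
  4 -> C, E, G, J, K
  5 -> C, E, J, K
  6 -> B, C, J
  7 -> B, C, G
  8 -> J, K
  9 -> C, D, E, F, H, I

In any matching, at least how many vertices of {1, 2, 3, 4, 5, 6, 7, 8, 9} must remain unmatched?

One maximum matching: 1→C, 2→G, 3→E, 4→K, 5→J, 6→B, 9→H.
The set {1, 2, 3, 4, 5, 6, 7, 8} has only 6 neighbours ({B, C, E, G, J, K}), so by Hall's theorem at most 7 of the 9 left vertices can be matched.
That matches 7 of the 9, leaving 2 unmatched; no matching can do better.

2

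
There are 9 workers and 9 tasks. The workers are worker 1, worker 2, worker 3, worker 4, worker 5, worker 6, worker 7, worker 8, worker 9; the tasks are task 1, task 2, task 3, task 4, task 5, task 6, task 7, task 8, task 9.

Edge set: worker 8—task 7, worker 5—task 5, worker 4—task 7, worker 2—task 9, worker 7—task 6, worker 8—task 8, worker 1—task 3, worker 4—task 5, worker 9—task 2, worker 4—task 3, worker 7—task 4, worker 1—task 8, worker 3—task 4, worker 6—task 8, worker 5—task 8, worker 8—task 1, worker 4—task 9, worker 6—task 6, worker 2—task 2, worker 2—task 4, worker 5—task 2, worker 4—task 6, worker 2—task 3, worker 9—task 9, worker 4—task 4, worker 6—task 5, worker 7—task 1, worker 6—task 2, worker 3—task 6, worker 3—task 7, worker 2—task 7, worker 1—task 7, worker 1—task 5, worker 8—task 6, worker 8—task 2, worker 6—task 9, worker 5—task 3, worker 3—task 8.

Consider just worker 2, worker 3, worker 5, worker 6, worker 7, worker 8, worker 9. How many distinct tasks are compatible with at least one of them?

9

The union of neighbours of {worker 2, worker 3, worker 5, worker 6, worker 7, worker 8, worker 9} is {task 1, task 2, task 3, task 4, task 5, task 6, task 7, task 8, task 9}, which has 9 elements.
Since |N(S)| = 9 ≥ |S| = 7, Hall's condition holds for this subset.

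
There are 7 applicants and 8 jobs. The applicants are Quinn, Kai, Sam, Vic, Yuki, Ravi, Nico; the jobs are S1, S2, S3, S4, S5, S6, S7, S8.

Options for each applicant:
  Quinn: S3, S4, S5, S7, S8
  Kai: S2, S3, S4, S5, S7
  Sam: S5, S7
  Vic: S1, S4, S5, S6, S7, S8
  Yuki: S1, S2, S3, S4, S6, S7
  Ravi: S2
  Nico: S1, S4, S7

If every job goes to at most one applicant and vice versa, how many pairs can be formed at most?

For example, pair Quinn-S7, Kai-S3, Sam-S5, Vic-S1, Yuki-S6, Ravi-S2, Nico-S4.
All 7 applicants are matched, so no larger matching exists.

7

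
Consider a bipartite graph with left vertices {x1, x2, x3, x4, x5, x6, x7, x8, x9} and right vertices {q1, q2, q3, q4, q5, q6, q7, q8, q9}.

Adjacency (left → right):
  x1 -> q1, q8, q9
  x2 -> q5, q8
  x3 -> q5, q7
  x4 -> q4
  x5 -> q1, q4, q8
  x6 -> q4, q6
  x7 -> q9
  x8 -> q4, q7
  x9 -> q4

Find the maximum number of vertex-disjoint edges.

7

A valid assignment of size 7: x1-q8, x2-q5, x3-q7, x4-q4, x5-q1, x6-q6, x7-q9.
The set {x1, x2, x3, x4, x5, x7, x8, x9} has only 6 neighbours ({q1, q4, q5, q7, q8, q9}), so by Hall's theorem at most 7 of the 9 left vertices can be matched.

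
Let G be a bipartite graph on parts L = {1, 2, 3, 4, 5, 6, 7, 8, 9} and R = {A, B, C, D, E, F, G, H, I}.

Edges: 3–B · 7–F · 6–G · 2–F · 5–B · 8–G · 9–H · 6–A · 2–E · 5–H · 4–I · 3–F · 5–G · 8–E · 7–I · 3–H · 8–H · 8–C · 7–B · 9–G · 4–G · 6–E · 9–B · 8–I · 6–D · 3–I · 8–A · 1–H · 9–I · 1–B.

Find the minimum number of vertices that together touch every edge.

8

The 8 edges 1–H, 2–E, 3–F, 4–I, 5–G, 6–D, 7–B, 8–A form a matching, so any vertex cover needs at least 8 vertices (one per matched edge).
Conversely {2, 6, 8, B, F, G, H, I} meets every edge and has exactly 8 vertices, so 8 is optimal.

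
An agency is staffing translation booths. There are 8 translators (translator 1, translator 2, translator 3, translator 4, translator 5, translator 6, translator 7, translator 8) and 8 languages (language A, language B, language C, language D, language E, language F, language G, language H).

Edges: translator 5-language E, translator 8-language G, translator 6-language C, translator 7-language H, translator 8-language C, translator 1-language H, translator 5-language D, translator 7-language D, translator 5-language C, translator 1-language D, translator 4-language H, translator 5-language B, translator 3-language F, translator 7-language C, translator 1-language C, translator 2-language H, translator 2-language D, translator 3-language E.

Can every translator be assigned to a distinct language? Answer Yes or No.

No

The set {translator 1, translator 2, translator 4, translator 6, translator 7} has only 3 neighbours ({language C, language D, language H}), so by Hall's theorem at most 6 of the 8 translators can be matched.
Hence no matching covers every translator.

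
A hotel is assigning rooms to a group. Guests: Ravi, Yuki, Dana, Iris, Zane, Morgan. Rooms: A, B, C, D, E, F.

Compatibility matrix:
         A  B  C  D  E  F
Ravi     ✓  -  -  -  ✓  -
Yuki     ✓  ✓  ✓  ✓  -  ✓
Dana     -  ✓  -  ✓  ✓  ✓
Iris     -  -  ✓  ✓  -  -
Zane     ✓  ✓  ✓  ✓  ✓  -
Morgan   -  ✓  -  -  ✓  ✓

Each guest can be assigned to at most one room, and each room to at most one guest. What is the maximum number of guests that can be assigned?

6

A valid assignment of size 6: Ravi→E, Yuki→A, Dana→F, Iris→C, Zane→D, Morgan→B.
This saturates every guest, so 6 is the maximum.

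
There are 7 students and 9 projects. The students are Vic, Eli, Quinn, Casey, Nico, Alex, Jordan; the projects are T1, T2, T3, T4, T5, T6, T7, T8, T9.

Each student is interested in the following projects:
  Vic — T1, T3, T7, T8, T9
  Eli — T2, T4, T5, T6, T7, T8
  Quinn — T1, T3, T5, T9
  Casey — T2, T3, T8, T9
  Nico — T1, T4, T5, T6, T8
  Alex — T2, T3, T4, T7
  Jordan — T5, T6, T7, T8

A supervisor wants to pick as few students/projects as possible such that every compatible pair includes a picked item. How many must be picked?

The 7 edges Vic–T3, Eli–T6, Quinn–T5, Casey–T9, Nico–T4, Alex–T7, Jordan–T8 form a matching, so any vertex cover needs at least 7 vertices (one per matched edge).
Conversely {Vic, Eli, Quinn, Casey, Nico, Alex, Jordan} meets every edge and has exactly 7 vertices, so 7 is optimal.

7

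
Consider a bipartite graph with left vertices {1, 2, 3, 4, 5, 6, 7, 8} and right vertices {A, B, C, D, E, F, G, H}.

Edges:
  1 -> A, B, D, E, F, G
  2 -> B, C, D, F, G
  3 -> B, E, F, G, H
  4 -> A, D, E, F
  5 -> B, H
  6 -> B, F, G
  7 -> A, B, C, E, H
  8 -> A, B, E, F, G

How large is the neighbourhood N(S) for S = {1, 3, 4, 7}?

8

The union of neighbours of {1, 3, 4, 7} is {A, B, C, D, E, F, G, H}, which has 8 elements.
Since |N(S)| = 8 ≥ |S| = 4, Hall's condition holds for this subset.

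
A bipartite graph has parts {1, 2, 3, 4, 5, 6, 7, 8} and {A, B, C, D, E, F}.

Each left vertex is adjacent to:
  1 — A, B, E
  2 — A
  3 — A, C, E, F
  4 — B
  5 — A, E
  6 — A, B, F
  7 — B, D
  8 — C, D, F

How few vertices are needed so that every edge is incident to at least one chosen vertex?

6

The 6 edges 1–E, 2–A, 3–C, 4–B, 6–F, 7–D form a matching, so any vertex cover needs at least 6 vertices (one per matched edge).
Conversely {A, B, C, D, E, F} meets every edge and has exactly 6 vertices, so 6 is optimal.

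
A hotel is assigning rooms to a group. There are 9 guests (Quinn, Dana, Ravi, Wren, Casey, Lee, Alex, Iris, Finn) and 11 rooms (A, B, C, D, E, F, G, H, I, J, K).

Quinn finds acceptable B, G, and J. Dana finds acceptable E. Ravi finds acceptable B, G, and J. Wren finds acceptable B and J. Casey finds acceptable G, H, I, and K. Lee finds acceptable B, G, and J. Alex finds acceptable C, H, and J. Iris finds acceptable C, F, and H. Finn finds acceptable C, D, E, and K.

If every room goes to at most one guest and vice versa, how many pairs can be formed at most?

8

One maximum matching: Quinn-G, Dana-E, Ravi-J, Wren-B, Casey-K, Alex-H, Iris-F, Finn-C.
The set {Quinn, Ravi, Wren, Lee} has only 3 neighbours ({B, G, J}), so by Hall's theorem at most 8 of the 9 guests can be matched.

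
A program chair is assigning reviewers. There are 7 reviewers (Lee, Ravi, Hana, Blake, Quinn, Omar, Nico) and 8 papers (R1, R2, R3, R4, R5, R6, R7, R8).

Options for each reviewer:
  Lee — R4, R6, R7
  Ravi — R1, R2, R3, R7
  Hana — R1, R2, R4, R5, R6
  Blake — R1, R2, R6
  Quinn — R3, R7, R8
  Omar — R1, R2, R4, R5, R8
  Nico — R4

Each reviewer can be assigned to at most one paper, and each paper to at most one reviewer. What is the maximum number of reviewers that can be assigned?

7

For example, pair Lee→R7, Ravi→R3, Hana→R6, Blake→R1, Quinn→R8, Omar→R2, Nico→R4.
This saturates every reviewer, so 7 is the maximum.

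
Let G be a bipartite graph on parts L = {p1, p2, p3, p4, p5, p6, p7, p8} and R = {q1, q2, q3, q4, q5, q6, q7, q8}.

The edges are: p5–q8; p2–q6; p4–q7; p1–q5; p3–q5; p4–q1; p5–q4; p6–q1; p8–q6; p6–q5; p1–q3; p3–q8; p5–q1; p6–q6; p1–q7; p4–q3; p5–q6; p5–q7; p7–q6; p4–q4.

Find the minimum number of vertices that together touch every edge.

{p1, p3, p4, p5, p6, q6} is a vertex cover of size 6: every edge has an endpoint in this set.
No smaller cover exists because p1–q7, p2–q6, p3–q8, p4–q4, p5–q1, p6–q5 is a matching of size 6, and a cover must include an endpoint of each of these disjoint edges (König's theorem).

6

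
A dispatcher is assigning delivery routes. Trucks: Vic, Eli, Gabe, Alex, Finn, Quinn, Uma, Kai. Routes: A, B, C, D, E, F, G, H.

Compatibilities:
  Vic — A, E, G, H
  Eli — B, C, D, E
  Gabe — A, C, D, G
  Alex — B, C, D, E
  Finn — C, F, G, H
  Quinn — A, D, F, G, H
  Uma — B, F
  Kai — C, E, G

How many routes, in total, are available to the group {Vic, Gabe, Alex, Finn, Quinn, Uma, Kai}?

8

The union of neighbours of {Vic, Gabe, Alex, Finn, Quinn, Uma, Kai} is {A, B, C, D, E, F, G, H}, which has 8 elements.
Since |N(S)| = 8 ≥ |S| = 7, Hall's condition holds for this subset.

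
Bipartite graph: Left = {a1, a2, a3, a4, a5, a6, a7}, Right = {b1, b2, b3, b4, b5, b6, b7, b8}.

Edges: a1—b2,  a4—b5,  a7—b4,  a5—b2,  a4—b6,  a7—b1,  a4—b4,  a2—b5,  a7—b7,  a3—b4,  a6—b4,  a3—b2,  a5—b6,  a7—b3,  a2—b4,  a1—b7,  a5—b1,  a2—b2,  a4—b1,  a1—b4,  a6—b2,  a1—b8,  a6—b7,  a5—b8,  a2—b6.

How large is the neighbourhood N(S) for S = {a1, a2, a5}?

7

The union of neighbours of {a1, a2, a5} is {b1, b2, b4, b5, b6, b7, b8}, which has 7 elements.
Since |N(S)| = 7 ≥ |S| = 3, Hall's condition holds for this subset.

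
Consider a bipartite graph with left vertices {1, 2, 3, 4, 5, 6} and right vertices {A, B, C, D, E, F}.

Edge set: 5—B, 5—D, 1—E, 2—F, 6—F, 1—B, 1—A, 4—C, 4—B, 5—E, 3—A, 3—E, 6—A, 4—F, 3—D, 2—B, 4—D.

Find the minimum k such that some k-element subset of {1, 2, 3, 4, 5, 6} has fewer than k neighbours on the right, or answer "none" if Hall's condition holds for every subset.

A matching saturating every left vertex exists, for instance 1→A, 2→B, 3→D, 4→C, 5→E, 6→F.
By Hall's marriage theorem, this means |N(S)| ≥ |S| for every subset S, so no violating subset exists.

none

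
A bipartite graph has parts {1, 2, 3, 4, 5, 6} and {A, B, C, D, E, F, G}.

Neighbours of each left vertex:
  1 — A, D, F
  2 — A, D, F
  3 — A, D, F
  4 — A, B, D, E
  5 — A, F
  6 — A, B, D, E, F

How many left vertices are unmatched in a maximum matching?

A valid assignment of size 5: 1–A, 2–D, 3–F, 4–B, 6–E.
The set {1, 2, 3, 5} has only 3 neighbours ({A, D, F}), so by Hall's theorem at most 5 of the 6 left vertices can be matched.
That matches 5 of the 6, leaving 1 unmatched; no matching can do better.

1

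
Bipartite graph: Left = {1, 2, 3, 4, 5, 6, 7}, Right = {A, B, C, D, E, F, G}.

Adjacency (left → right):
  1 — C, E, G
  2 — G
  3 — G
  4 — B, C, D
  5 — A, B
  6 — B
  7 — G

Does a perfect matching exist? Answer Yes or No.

The set {2, 3, 7} has only 1 neighbour ({G}), so by Hall's theorem at most 5 of the 7 left vertices can be matched.
Hence no matching covers every left vertex.

No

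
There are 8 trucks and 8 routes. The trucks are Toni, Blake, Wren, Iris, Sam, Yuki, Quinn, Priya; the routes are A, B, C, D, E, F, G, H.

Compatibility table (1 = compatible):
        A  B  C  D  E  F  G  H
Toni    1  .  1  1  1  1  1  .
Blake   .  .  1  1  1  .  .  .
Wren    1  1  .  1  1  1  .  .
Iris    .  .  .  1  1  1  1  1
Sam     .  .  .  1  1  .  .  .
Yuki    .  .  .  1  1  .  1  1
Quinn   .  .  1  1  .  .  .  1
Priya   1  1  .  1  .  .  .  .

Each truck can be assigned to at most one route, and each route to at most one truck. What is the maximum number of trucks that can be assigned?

8

For example, pair Toni-G, Blake-E, Wren-A, Iris-F, Sam-D, Yuki-H, Quinn-C, Priya-B.
All 8 trucks are matched, so no larger matching exists.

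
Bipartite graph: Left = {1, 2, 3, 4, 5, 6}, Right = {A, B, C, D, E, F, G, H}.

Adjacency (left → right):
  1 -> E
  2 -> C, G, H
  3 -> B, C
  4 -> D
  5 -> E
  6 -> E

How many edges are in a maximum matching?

4

A valid assignment of size 4: 1–E, 2–C, 3–B, 4–D.
The set {1, 5, 6} has only 1 neighbour ({E}), so by Hall's theorem at most 4 of the 6 left vertices can be matched.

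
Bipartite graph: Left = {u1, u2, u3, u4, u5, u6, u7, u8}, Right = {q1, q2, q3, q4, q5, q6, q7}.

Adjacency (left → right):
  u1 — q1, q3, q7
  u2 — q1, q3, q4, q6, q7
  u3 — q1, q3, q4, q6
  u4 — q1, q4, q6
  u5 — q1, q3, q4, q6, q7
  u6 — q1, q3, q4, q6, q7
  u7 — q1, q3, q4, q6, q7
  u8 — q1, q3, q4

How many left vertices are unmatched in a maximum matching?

One maximum matching: u1–q7, u2–q1, u3–q3, u4–q4, u5–q6.
The set {u1, u2, u3, u4, u5, u6, u7, u8} has only 5 neighbours ({q1, q3, q4, q6, q7}), so by Hall's theorem at most 5 of the 8 left vertices can be matched.
That matches 5 of the 8, leaving 3 unmatched; no matching can do better.

3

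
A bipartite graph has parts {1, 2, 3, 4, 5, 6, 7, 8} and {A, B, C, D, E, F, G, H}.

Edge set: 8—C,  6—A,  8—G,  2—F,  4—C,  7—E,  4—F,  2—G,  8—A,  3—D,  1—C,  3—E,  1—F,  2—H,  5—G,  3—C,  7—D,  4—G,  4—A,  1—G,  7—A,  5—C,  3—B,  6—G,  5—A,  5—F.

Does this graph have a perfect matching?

The set {1, 4, 5, 6, 8} has only 4 neighbours ({A, C, F, G}), so by Hall's theorem at most 7 of the 8 left vertices can be matched.
Hence no matching covers every left vertex.

No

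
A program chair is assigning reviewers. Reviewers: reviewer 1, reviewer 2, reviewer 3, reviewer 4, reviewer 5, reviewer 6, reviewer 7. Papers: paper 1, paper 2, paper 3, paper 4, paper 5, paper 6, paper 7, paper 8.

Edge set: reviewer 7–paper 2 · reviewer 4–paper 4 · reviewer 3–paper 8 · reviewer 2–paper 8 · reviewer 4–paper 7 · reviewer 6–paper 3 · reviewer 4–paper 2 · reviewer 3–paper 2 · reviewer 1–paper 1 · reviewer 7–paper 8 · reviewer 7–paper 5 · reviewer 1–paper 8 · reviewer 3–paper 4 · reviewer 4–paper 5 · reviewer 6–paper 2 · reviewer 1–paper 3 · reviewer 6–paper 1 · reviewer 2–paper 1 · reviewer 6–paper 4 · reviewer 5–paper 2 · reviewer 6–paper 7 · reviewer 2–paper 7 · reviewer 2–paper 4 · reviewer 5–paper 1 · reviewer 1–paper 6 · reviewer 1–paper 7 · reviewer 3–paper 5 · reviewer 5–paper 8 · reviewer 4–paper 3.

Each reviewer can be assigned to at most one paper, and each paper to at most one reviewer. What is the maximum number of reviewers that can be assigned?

7

A valid assignment of size 7: reviewer 1→paper 6, reviewer 2→paper 7, reviewer 3→paper 4, reviewer 4→paper 5, reviewer 5→paper 1, reviewer 6→paper 2, reviewer 7→paper 8.
This saturates every reviewer, so 7 is the maximum.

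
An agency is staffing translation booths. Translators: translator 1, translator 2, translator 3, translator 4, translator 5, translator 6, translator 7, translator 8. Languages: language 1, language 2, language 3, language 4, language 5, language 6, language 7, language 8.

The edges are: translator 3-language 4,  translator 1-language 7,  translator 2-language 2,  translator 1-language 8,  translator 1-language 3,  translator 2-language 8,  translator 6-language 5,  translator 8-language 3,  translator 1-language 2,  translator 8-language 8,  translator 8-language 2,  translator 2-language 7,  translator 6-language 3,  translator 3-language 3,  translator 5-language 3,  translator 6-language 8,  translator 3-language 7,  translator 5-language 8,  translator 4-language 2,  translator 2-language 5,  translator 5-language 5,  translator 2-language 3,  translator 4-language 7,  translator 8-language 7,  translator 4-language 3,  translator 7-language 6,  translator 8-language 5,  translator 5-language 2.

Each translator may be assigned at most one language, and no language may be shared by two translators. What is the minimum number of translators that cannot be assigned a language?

A valid assignment of size 7: translator 1–language 7, translator 2–language 5, translator 3–language 4, translator 4–language 3, translator 5–language 2, translator 6–language 8, translator 7–language 6.
The set {translator 1, translator 2, translator 4, translator 5, translator 6, translator 8} has only 5 neighbours ({language 2, language 3, language 5, language 7, language 8}), so by Hall's theorem at most 7 of the 8 translators can be matched.
That matches 7 of the 8, leaving 1 unmatched; no matching can do better.

1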